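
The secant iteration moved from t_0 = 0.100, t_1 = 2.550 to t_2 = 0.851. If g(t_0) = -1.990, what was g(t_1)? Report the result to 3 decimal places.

4.502

The secant line through (0.100, -1.990) and (2.550, g(t_1)) crosses zero at t_2 = 0.851.
So (0.100, -1.990), (2.550, g(t_1)), (0.851, 0) are collinear:
g(t_1) = -1.990 · (2.550 − 0.851) / (0.100 − 0.851) = -1.990 · (1.69900)/(-0.75100) = 4.50201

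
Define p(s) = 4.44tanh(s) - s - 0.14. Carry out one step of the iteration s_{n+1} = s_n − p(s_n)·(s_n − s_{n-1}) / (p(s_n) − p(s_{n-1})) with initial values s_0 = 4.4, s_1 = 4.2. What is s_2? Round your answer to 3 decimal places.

4.298

p(4.4) = -0.10134, p(4.2) = 0.09800
s_2 = 4.20000 − 0.09800·(4.20000 − 4.40000) / (0.09800 − (-0.10134)) = 4.20000 − (-0.01960)/(0.19934) = 4.29833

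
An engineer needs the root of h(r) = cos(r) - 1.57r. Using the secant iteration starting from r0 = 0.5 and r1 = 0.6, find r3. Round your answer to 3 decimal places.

h(0.5) = 0.09258, h(0.6) = -0.11666
r2 = 0.60000 − (-0.11666)·(0.60000 − 0.50000) / (-0.11666 − 0.09258) = 0.60000 − (-0.01167)/(-0.20925) = 0.54425
h(0.54425) = 0.00105
r3 = 0.54425 − 0.00105·(0.54425 − 0.60000) / (0.00105 − (-0.11666)) = 0.54425 − (-0.00006)/(0.11772) = 0.54474

0.545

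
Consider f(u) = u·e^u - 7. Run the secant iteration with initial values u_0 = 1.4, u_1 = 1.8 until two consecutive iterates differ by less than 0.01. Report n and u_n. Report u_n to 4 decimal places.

f(1.4) = -1.322720, f(1.8) = 3.889365
u_2 = 1.800000 − 3.889365·(0.400000)/(5.212085) = 1.501512;  |Δ| = 0.298488
f(1.501512) = -0.260510
u_3 = 1.501512 − (-0.260510)·(-0.298488)/(-4.149876) = 1.520249;  |Δ| = 0.018738
f(1.520249) = -0.047342
u_4 = 1.520249 − (-0.047342)·(0.018738)/(0.213168) = 1.524411;  |Δ| = 0.004161
|u_4 − u_3| = 0.004161 < 0.01

n = 4, u_n = 1.5244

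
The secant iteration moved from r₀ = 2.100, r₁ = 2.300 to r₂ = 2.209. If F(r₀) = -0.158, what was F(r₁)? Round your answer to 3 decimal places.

The secant line through (2.100, -0.158) and (2.300, F(r₁)) crosses zero at r₂ = 2.209.
So (2.100, -0.158), (2.300, F(r₁)), (2.209, 0) are collinear:
F(r₁) = -0.158 · (2.300 − 2.209) / (2.100 − 2.209) = -0.158 · (0.09100)/(-0.10900) = 0.13191

0.132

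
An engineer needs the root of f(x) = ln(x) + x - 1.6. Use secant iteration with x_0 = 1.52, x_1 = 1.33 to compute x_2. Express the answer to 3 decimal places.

1.321

f(1.52) = 0.33871, f(1.33) = 0.01518
x_2 = 1.33000 − 0.01518·(1.33000 − 1.52000) / (0.01518 − 0.33871) = 1.33000 − (-0.00288)/(-0.32353) = 1.32109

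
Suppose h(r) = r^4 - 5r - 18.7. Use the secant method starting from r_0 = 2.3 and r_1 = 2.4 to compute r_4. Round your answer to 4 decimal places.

h(2.3) = -2.215900, h(2.4) = 2.477600
r_2 = 2.400000 − 2.477600·(2.400000 − 2.300000) / (2.477600 − (-2.215900)) = 2.400000 − (0.247760)/(4.693500) = 2.347212
h(2.347212) = -0.082521
r_3 = 2.347212 − (-0.082521)·(2.347212 − 2.400000) / (-0.082521 − 2.477600) = 2.347212 − (0.004356)/(-2.560121) = 2.348914
h(2.348914) = -0.002918
r_4 = 2.348914 − (-0.002918)·(2.348914 − 2.347212) / (-0.002918 − (-0.082521)) = 2.348914 − (-0.000005)/(0.079603) = 2.348976

2.3490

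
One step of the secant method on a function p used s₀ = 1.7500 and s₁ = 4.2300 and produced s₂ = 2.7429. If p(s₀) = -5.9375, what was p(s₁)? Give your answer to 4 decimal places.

The secant line through (1.7500, -5.9375) and (4.2300, p(s₁)) crosses zero at s₂ = 2.7429.
So (1.7500, -5.9375), (4.2300, p(s₁)), (2.7429, 0) are collinear:
p(s₁) = -5.9375 · (4.2300 − 2.7429) / (1.7500 − 2.7429) = -5.9375 · (1.487100)/(-0.992900) = 8.892795

8.8928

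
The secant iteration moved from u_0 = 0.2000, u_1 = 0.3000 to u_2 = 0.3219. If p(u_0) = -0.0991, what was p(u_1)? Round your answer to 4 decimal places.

The secant line through (0.2000, -0.0991) and (0.3000, p(u_1)) crosses zero at u_2 = 0.3219.
So (0.2000, -0.0991), (0.3000, p(u_1)), (0.3219, 0) are collinear:
p(u_1) = -0.0991 · (0.3000 − 0.3219) / (0.2000 − 0.3219) = -0.0991 · (-0.021900)/(-0.121900) = -0.017804

-0.0178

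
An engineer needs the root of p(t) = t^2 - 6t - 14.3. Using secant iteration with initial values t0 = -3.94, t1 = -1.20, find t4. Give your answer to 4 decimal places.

-1.8269

p(-3.94) = 24.863600, p(-1.20) = -5.660000
t2 = -1.200000 − (-5.660000)·(-1.200000 − (-3.940000)) / (-5.660000 − 24.863600) = -1.200000 − (-15.508400)/(-30.523600) = -1.708079
p(-1.708079) = -1.133992
t3 = -1.708079 − (-1.133992)·(-1.708079 − (-1.200000)) / (-1.133992 − (-5.660000)) = -1.708079 − (0.576158)/(4.526008) = -1.835378
p(-1.835378) = 0.080883
t4 = -1.835378 − 0.080883·(-1.835378 − (-1.708079)) / (0.080883 − (-1.133992)) = -1.835378 − (-0.010296)/(1.214875) = -1.826903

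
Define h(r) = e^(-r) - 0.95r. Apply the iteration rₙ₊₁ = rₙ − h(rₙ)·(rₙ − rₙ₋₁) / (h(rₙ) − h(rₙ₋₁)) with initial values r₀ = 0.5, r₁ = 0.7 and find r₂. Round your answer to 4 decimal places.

0.5877

h(0.5) = 0.131531, h(0.7) = -0.168415
r₂ = 0.700000 − (-0.168415)·(0.700000 − 0.500000) / (-0.168415 − 0.131531) = 0.700000 − (-0.033683)/(-0.299945) = 0.587703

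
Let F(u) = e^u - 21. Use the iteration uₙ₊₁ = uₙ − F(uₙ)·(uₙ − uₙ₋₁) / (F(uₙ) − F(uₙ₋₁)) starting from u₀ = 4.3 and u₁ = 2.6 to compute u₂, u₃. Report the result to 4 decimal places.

F(4.3) = 52.699794, F(2.6) = -7.536262
u₂ = 2.600000 − (-7.536262)·(2.600000 − 4.300000) / (-7.536262 − 52.699794) = 2.600000 − (12.811645)/(-60.236056) = 2.812691
F(2.812691) = -4.345330
u₃ = 2.812691 − (-4.345330)·(2.812691 − 2.600000) / (-4.345330 − (-7.536262)) = 2.812691 − (-0.924211)/(3.190932) = 3.102327

2.8127, 3.1023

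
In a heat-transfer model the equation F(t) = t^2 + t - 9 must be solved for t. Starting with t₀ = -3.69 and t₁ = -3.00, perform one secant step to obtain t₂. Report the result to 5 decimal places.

F(-3.69) = 0.9261000, F(-3.00) = -3.0000000
t₂ = -3.0000000 − (-3.0000000)·(-3.0000000 − (-3.6900000)) / (-3.0000000 − 0.9261000) = -3.0000000 − (-2.0700000)/(-3.9261000) = -3.5272408

-3.52724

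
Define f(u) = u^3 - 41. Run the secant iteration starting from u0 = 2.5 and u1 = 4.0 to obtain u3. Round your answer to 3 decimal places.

3.424

f(2.5) = -25.37500, f(4.0) = 23.00000
u2 = 4.00000 − 23.00000·(4.00000 − 2.50000) / (23.00000 − (-25.37500)) = 4.00000 − (34.50000)/(48.37500) = 3.28682
f(3.28682) = -5.49182
u3 = 3.28682 − (-5.49182)·(3.28682 − 4.00000) / (-5.49182 − 23.00000) = 3.28682 − (3.91665)/(-28.49182) = 3.42429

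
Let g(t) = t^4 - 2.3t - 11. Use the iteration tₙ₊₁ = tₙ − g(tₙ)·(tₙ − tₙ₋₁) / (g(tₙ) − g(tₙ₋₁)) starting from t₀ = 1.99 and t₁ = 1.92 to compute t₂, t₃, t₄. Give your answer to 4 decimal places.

g(1.99) = 0.105392, g(1.92) = -1.826455
t₂ = 1.920000 − (-1.826455)·(1.920000 − 1.990000) / (-1.826455 − 0.105392) = 1.920000 − (0.127852)/(-1.931847) = 1.986181
g(1.986181) = -0.005858
t₃ = 1.986181 − (-0.005858)·(1.986181 − 1.920000) / (-0.005858 − (-1.826455)) = 1.986181 − (-0.000388)/(1.820597) = 1.986394
g(1.986394) = 0.000327
t₄ = 1.986394 − 0.000327·(1.986394 − 1.986181) / (0.000327 − (-0.005858)) = 1.986394 − (0.000000)/(0.006185) = 1.986383

1.9862, 1.9864, 1.9864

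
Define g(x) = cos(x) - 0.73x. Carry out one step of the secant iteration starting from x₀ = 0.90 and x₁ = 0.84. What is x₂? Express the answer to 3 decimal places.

0.876

g(0.90) = -0.03539, g(0.84) = 0.05426
x₂ = 0.84000 − 0.05426·(0.84000 − 0.90000) / (0.05426 − (-0.03539)) = 0.84000 − (-0.00326)/(0.08965) = 0.87632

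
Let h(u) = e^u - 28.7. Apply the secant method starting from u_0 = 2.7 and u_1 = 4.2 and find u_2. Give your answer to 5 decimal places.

h(2.7) = -13.8202683, h(4.2) = 37.9863310
u_2 = 4.2000000 − 37.9863310·(4.2000000 − 2.7000000) / (37.9863310 − (-13.8202683)) = 4.2000000 − (56.9794966)/(51.8065993) = 3.1001498

3.10015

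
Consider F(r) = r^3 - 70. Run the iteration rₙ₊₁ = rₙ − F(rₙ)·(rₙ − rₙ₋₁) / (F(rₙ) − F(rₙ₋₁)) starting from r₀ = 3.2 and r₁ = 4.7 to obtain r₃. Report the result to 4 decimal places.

4.1036

F(3.2) = -37.232000, F(4.7) = 33.823000
r₂ = 4.700000 − 33.823000·(4.700000 − 3.200000) / (33.823000 − (-37.232000)) = 4.700000 − (50.734500)/(71.055000) = 3.985983
F(3.985983) = -6.670476
r₃ = 3.985983 − (-6.670476)·(3.985983 − 4.700000) / (-6.670476 − 33.823000) = 3.985983 − (4.762835)/(-40.493476) = 4.103603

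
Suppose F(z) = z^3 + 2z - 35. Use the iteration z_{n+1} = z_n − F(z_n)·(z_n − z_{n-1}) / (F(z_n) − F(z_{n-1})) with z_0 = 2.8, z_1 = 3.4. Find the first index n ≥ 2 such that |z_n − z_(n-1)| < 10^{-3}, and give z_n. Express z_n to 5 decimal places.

n = 5, z_n = 3.06754

F(2.8) = -7.4480000, F(3.4) = 11.1040000
z_2 = 3.4000000 − 11.1040000·(0.6000000)/(18.5520000) = 3.0408797;  |Δ| = 0.3591203
F(3.0408797) = -0.7993803
z_3 = 3.0408797 − (-0.7993803)·(-0.3591203)/(-11.9033803) = 3.0649967;  |Δ| = 0.0241170
F(3.0649967) = -0.0768006
z_4 = 3.0649967 − (-0.0768006)·(0.0241170)/(0.7225798) = 3.0675600;  |Δ| = 0.0025633
F(3.0675600) = 0.0006274
z_5 = 3.0675600 − 0.0006274·(0.0025633)/(0.0774279) = 3.0675392;  |Δ| = 0.0000208
|z_5 − z_4| = 0.0000208 < 10^{-3}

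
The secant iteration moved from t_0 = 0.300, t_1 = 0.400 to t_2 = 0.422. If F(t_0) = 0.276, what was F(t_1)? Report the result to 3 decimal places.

The secant line through (0.300, 0.276) and (0.400, F(t_1)) crosses zero at t_2 = 0.422.
So (0.300, 0.276), (0.400, F(t_1)), (0.422, 0) are collinear:
F(t_1) = 0.276 · (0.400 − 0.422) / (0.300 − 0.422) = 0.276 · (-0.02200)/(-0.12200) = 0.04977

0.050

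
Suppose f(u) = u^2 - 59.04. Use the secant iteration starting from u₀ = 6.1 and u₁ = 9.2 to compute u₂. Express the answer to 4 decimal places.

7.5268

f(6.1) = -21.830000, f(9.2) = 25.600000
u₂ = 9.200000 − 25.600000·(9.200000 − 6.100000) / (25.600000 − (-21.830000)) = 9.200000 − (79.360000)/(47.430000) = 7.526797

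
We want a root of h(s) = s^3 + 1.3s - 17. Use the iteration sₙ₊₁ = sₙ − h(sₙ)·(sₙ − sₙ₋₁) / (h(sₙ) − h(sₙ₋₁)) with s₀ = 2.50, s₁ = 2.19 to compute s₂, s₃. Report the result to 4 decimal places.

h(2.50) = 1.875000, h(2.19) = -3.649541
s₂ = 2.190000 − (-3.649541)·(2.190000 − 2.500000) / (-3.649541 − 1.875000) = 2.190000 − (1.131358)/(-5.524541) = 2.394788
h(2.394788) = -0.152650
s₃ = 2.394788 − (-0.152650)·(2.394788 − 2.190000) / (-0.152650 − (-3.649541)) = 2.394788 − (-0.031261)/(3.496891) = 2.403727

2.3948, 2.4037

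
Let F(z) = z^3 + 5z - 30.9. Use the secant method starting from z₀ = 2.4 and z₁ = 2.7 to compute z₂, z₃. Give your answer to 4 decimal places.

2.6069, 2.6126

F(2.4) = -5.076000, F(2.7) = 2.283000
z₂ = 2.700000 − 2.283000·(2.700000 − 2.400000) / (2.283000 − (-5.076000)) = 2.700000 − (0.684900)/(7.359000) = 2.606930
F(2.606930) = -0.148427
z₃ = 2.606930 − (-0.148427)·(2.606930 − 2.700000) / (-0.148427 − 2.283000) = 2.606930 − (0.013814)/(-2.431427) = 2.612612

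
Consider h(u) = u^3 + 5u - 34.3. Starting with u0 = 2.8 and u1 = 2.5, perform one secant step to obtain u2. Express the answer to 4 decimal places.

2.7367

h(2.8) = 1.652000, h(2.5) = -6.175000
u2 = 2.500000 − (-6.175000)·(2.500000 − 2.800000) / (-6.175000 − 1.652000) = 2.500000 − (1.852500)/(-7.827000) = 2.736681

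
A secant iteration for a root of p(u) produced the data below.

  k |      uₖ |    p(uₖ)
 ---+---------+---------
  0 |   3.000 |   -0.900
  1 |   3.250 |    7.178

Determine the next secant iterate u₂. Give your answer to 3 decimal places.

3.028

u₂ = 3.250 − 7.178·(3.250 − 3.000) / (7.178 − (-0.900))
   = 3.250 − (1.79450)/(8.07800) = 3.02785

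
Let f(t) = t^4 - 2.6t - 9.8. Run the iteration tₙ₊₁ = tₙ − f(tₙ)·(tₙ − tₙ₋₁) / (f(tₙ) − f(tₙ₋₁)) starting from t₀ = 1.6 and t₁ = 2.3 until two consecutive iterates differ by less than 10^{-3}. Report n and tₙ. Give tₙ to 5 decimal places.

f(1.6) = -7.4064000, f(2.3) = 12.2041000
t₂ = 2.3000000 − 12.2041000·(0.7000000)/(19.6105000) = 1.8643727;  |Δ| = 0.4356273
f(1.8643727) = -2.5655896
t₃ = 1.8643727 − (-2.5655896)·(-0.4356273)/(-14.7696896) = 1.9400439;  |Δ| = 0.0756713
f(1.9400439) = -0.6781467
t₄ = 1.9400439 − (-0.6781467)·(0.0756713)/(1.8874429) = 1.9672321;  |Δ| = 0.0271882
f(1.9672321) = 0.0621139
t₅ = 1.9672321 − 0.0621139·(0.0271882)/(0.7402606) = 1.9649508;  |Δ| = 0.0022813
f(1.9649508) = -0.0013062
t₆ = 1.9649508 − (-0.0013062)·(-0.0022813)/(-0.0634202) = 1.9649978;  |Δ| = 0.0000470
|t₆ − t₅| = 0.0000470 < 10^{-3}

n = 6, tₙ = 1.96500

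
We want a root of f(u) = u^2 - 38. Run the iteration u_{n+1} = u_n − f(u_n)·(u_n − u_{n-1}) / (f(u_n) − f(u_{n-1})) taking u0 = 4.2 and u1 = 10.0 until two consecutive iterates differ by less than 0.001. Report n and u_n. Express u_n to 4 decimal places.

n = 6, u_n = 6.1644

f(4.2) = -20.360000, f(10.0) = 62.000000
u2 = 10.000000 − 62.000000·(5.800000)/(82.360000) = 5.633803;  |Δ| = 4.366197
f(5.633803) = -6.260266
u3 = 5.633803 − (-6.260266)·(-4.366197)/(-68.260266) = 6.034234;  |Δ| = 0.400431
f(6.034234) = -1.588017
u4 = 6.034234 − (-1.588017)·(0.400431)/(4.672249) = 6.170334;  |Δ| = 0.136100
f(6.170334) = 0.073022
u5 = 6.170334 − 0.073022·(0.136100)/(1.661039) = 6.164351;  |Δ| = 0.005983
f(6.164351) = -0.000779
u6 = 6.164351 − (-0.000779)·(-0.005983)/(-0.073800) = 6.164414;  |Δ| = 0.000063
|u6 − u5| = 0.000063 < 0.001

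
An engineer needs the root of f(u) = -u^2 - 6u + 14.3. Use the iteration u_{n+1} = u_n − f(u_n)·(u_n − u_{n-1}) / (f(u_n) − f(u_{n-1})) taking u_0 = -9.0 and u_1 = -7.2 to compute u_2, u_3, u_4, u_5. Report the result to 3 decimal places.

f(-9.0) = -12.70000, f(-7.2) = 5.66000
u_2 = -7.20000 − 5.66000·(-7.20000 − (-9.00000)) / (5.66000 − (-12.70000)) = -7.20000 − (10.18800)/(18.36000) = -7.75490
f(-7.75490) = 0.69091
u_3 = -7.75490 − 0.69091·(-7.75490 − (-7.20000)) / (0.69091 − 5.66000) = -7.75490 − (-0.38339)/(-4.96909) = -7.83206
f(-7.83206) = -0.04877
u_4 = -7.83206 − (-0.04877)·(-7.83206 − (-7.75490)) / (-0.04877 − 0.69091) = -7.83206 − (0.00376)/(-0.73967) = -7.82697
f(-7.82697) = 0.00037
u_5 = -7.82697 − 0.00037·(-7.82697 − (-7.83206)) / (0.00037 − (-0.04877)) = -7.82697 − (0.00000)/(0.04913) = -7.82701

-7.755, -7.832, -7.827, -7.827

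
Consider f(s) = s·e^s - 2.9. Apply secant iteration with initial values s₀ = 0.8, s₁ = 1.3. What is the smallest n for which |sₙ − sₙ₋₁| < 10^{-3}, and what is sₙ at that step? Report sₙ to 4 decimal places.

f(0.8) = -1.119567, f(1.3) = 1.870086
s₂ = 1.300000 − 1.870086·(0.500000)/(2.989653) = 0.987240;  |Δ| = 0.312760
f(0.987240) = -0.250427
s₃ = 0.987240 − (-0.250427)·(-0.312760)/(-2.120512) = 1.024176;  |Δ| = 0.036936
f(1.024176) = -0.047873
s₄ = 1.024176 − (-0.047873)·(0.036936)/(0.202554) = 1.032906;  |Δ| = 0.008730
f(1.032906) = 0.001658
s₅ = 1.032906 − 0.001658·(0.008730)/(0.049530) = 1.032614;  |Δ| = 0.000292
|s₅ − s₄| = 0.000292 < 10^{-3}

n = 5, sₙ = 1.0326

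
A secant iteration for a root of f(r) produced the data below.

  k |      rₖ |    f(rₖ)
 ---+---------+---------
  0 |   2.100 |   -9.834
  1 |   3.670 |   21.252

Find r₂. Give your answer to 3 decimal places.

r₂ = 3.670 − 21.252·(3.670 − 2.100) / (21.252 − (-9.834))
   = 3.670 − (33.36564)/(31.08600) = 2.59667

2.597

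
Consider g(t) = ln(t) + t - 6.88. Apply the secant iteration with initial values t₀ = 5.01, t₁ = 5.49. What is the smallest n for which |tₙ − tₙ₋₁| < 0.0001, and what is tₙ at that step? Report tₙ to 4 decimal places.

n = 4, tₙ = 5.2263

g(5.01) = -0.258564, g(5.49) = 0.312928
t₂ = 5.490000 − 0.312928·(0.480000)/(0.571492) = 5.227170;  |Δ| = 0.262830
g(5.227170) = 0.001040
t₃ = 5.227170 − 0.001040·(-0.262830)/(-0.311889) = 5.226294;  |Δ| = 0.000876
g(5.226294) = -0.000004
t₄ = 5.226294 − (-0.000004)·(-0.000876)/(-0.001044) = 5.226297;  |Δ| = 0.000003
|t₄ − t₃| = 0.000003 < 0.0001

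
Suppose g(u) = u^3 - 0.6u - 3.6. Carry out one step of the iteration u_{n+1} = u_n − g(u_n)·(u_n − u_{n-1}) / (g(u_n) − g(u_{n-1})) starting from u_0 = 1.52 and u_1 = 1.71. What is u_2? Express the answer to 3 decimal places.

g(1.52) = -1.00019, g(1.71) = 0.37421
u_2 = 1.71000 − 0.37421·(1.71000 − 1.52000) / (0.37421 − (-1.00019)) = 1.71000 − (0.07110)/(1.37440) = 1.65827

1.658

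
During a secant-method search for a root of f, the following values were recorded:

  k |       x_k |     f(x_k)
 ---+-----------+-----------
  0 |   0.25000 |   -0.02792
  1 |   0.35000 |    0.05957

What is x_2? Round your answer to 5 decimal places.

x_2 = 0.35000 − 0.05957·(0.35000 − 0.25000) / (0.05957 − (-0.02792))
   = 0.35000 − (0.0059570)/(0.0874900) = 0.2819122

0.28191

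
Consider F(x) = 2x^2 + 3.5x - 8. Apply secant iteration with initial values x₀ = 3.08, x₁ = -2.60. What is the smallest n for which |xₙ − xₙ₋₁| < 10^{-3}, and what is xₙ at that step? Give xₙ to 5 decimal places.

F(3.08) = 21.7528000, F(-2.60) = -3.5800000
x₂ = -2.6000000 − (-3.5800000)·(-5.6800000)/(-25.3328000) = -1.7973094;  |Δ| = 0.8026906
F(-1.7973094) = -7.8299407
x₃ = -1.7973094 − (-7.8299407)·(0.8026906)/(-4.2499407) = -3.2761582;  |Δ| = 1.4788488
F(-3.2761582) = 1.9998715
x₄ = -3.2761582 − 1.9998715·(-1.4788488)/(9.8298122) = -2.9752870;  |Δ| = 0.3008712
F(-2.9752870) = -0.7088391
x₅ = -2.9752870 − (-0.7088391)·(0.3008712)/(-2.7087106) = -3.0540216;  |Δ| = 0.0787346
F(-3.0540216) = -0.0349797
x₆ = -3.0540216 − (-0.0349797)·(-0.0787346)/(0.6738594) = -3.0581087;  |Δ| = 0.0040871
F(-3.0581087) = 0.0006770
x₇ = -3.0581087 − 0.0006770·(-0.0040871)/(0.0356567) = -3.0580311;  |Δ| = 0.0000776
|x₇ − x₆| = 0.0000776 < 10^{-3}

n = 7, xₙ = -3.05803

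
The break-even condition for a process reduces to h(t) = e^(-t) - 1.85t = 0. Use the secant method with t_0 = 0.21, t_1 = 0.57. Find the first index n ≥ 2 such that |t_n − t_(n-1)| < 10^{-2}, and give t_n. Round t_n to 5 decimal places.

n = 3, t_n = 0.37234

h(0.21) = 0.4220842, h(0.57) = -0.4889746
t_2 = 0.5700000 − (-0.4889746)·(0.3600000)/(-0.9110588) = 0.3767843;  |Δ| = 0.1932157
h(0.3767843) = -0.0109870
t_3 = 0.3767843 − (-0.0109870)·(-0.1932157)/(0.4779876) = 0.3723431;  |Δ| = 0.0044412
|t_3 − t_2| = 0.0044412 < 10^{-2}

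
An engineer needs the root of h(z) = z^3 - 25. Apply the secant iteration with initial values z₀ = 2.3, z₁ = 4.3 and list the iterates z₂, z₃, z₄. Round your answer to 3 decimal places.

2.681, 2.835, 2.932

h(2.3) = -12.83300, h(4.3) = 54.50700
z₂ = 4.30000 − 54.50700·(4.30000 − 2.30000) / (54.50700 − (-12.83300)) = 4.30000 − (109.01400)/(67.34000) = 2.68114
h(2.68114) = -5.72658
z₃ = 2.68114 − (-5.72658)·(2.68114 − 4.30000) / (-5.72658 − 54.50700) = 2.68114 − (9.27053)/(-60.23358) = 2.83505
h(2.83505) = -2.21326
z₄ = 2.83505 − (-2.21326)·(2.83505 − 2.68114) / (-2.21326 − (-5.72658)) = 2.83505 − (-0.34064)/(3.51333) = 2.93201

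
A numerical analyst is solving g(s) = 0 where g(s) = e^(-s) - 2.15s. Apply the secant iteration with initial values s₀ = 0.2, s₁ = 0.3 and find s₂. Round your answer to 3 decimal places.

g(0.2) = 0.38873, g(0.3) = 0.09582
s₂ = 0.30000 − 0.09582·(0.30000 − 0.20000) / (0.09582 − 0.38873) = 0.30000 − (0.00958)/(-0.29291) = 0.33271

0.333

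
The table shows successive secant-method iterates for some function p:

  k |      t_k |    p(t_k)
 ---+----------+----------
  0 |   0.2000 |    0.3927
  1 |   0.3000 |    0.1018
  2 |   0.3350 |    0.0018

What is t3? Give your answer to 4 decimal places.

t3 = 0.3350 − 0.0018·(0.3350 − 0.3000) / (0.0018 − 0.1018)
   = 0.3350 − (0.000063)/(-0.100000) = 0.335630

0.3356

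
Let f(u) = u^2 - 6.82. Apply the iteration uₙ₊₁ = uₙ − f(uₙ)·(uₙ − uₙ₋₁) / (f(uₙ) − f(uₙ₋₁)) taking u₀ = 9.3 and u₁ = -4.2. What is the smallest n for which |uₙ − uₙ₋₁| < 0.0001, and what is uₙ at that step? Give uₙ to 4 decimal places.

f(9.3) = 79.670000, f(-4.2) = 10.820000
u₂ = -4.200000 − 10.820000·(-13.500000)/(-68.850000) = -6.321569;  |Δ| = 2.121569
f(-6.321569) = 33.142230
u₃ = -6.321569 − 33.142230·(-2.121569)/(22.322230) = -3.171636;  |Δ| = 3.149932
f(-3.171636) = 3.239276
u₄ = -3.171636 − 3.239276·(3.149932)/(-29.902954) = -2.830416;  |Δ| = 0.341221
f(-2.830416) = 1.191253
u₅ = -2.830416 − 1.191253·(0.341221)/(-2.048023) = -2.631941;  |Δ| = 0.198474
f(-2.631941) = 0.107116
u₆ = -2.631941 − 0.107116·(0.198474)/(-1.084137) = -2.612332;  |Δ| = 0.019610
f(-2.612332) = 0.004277
u₇ = -2.612332 − 0.004277·(0.019610)/(-0.102839) = -2.611516;  |Δ| = 0.000815
f(-2.611516) = 0.000017
u₈ = -2.611516 − 0.000017·(0.000815)/(-0.004260) = -2.611513;  |Δ| = 0.000003
|u₈ − u₇| = 0.000003 < 0.0001

n = 8, uₙ = -2.6115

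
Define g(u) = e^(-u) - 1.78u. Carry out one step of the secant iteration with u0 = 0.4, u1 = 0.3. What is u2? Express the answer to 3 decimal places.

0.383

g(0.4) = -0.04168, g(0.3) = 0.20682
u2 = 0.30000 − 0.20682·(0.30000 − 0.40000) / (0.20682 − (-0.04168)) = 0.30000 − (-0.02068)/(0.24850) = 0.38323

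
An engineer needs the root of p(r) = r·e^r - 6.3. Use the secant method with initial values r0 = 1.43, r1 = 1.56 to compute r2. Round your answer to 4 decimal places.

1.4591

p(1.43) = -0.324460, p(1.56) = 1.123761
r2 = 1.560000 − 1.123761·(1.560000 − 1.430000) / (1.123761 − (-0.324460)) = 1.560000 − (0.146089)/(1.448221) = 1.459125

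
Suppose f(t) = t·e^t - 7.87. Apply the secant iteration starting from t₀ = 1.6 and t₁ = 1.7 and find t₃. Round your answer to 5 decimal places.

f(1.6) = 0.0548519, f(1.7) = 1.4357106
t₂ = 1.7000000 − 1.4357106·(1.7000000 − 1.6000000) / (1.4357106 − 0.0548519) = 1.7000000 − (0.1435711)/(1.3808587) = 1.5960277
f(1.5960277) = 0.0038375
t₃ = 1.5960277 − 0.0038375·(1.5960277 − 1.7000000) / (0.0038375 − 1.4357106) = 1.5960277 − (-0.0003990)/(-1.4318731) = 1.5957490

1.59575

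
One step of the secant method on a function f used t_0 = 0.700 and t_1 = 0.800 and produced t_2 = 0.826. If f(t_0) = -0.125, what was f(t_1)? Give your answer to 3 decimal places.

The secant line through (0.700, -0.125) and (0.800, f(t_1)) crosses zero at t_2 = 0.826.
So (0.700, -0.125), (0.800, f(t_1)), (0.826, 0) are collinear:
f(t_1) = -0.125 · (0.800 − 0.826) / (0.700 − 0.826) = -0.125 · (-0.02600)/(-0.12600) = -0.02579

-0.026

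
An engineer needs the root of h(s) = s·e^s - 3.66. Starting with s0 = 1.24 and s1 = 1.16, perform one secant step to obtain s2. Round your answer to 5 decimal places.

h(1.24) = 0.6249607, h(1.16) = 0.0403226
s2 = 1.1600000 − 0.0403226·(1.1600000 − 1.2400000) / (0.0403226 − 0.6249607) = 1.1600000 − (-0.0032258)/(-0.5846381) = 1.1544824

1.15448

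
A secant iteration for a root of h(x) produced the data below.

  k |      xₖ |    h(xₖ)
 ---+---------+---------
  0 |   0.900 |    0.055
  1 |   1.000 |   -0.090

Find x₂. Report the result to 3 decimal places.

x₂ = 1.000 − (-0.090)·(1.000 − 0.900) / (-0.090 − 0.055)
   = 1.000 − (-0.00900)/(-0.14500) = 0.93793

0.938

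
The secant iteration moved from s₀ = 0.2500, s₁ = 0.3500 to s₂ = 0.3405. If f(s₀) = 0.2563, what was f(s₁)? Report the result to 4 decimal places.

-0.0269

The secant line through (0.2500, 0.2563) and (0.3500, f(s₁)) crosses zero at s₂ = 0.3405.
So (0.2500, 0.2563), (0.3500, f(s₁)), (0.3405, 0) are collinear:
f(s₁) = 0.2563 · (0.3500 − 0.3405) / (0.2500 − 0.3405) = 0.2563 · (0.009500)/(-0.090500) = -0.026904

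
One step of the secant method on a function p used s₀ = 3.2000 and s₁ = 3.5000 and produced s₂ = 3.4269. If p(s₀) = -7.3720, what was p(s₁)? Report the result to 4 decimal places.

The secant line through (3.2000, -7.3720) and (3.5000, p(s₁)) crosses zero at s₂ = 3.4269.
So (3.2000, -7.3720), (3.5000, p(s₁)), (3.4269, 0) are collinear:
p(s₁) = -7.3720 · (3.5000 − 3.4269) / (3.2000 − 3.4269) = -7.3720 · (0.073100)/(-0.226900) = 2.375025

2.3750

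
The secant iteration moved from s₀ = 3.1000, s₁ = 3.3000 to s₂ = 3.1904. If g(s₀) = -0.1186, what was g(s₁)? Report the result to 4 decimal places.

0.1438

The secant line through (3.1000, -0.1186) and (3.3000, g(s₁)) crosses zero at s₂ = 3.1904.
So (3.1000, -0.1186), (3.3000, g(s₁)), (3.1904, 0) are collinear:
g(s₁) = -0.1186 · (3.3000 − 3.1904) / (3.1000 − 3.1904) = -0.1186 · (0.109600)/(-0.090400) = 0.143789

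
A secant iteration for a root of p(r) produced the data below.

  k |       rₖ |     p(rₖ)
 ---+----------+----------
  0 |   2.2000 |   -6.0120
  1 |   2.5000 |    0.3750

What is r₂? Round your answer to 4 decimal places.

r₂ = 2.5000 − 0.3750·(2.5000 − 2.2000) / (0.3750 − (-6.0120))
   = 2.5000 − (0.112500)/(6.387000) = 2.482386

2.4824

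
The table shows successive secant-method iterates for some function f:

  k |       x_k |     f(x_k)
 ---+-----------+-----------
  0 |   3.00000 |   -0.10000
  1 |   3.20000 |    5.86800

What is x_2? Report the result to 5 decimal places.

3.00335

x_2 = 3.20000 − 5.86800·(3.20000 − 3.00000) / (5.86800 − (-0.10000))
   = 3.20000 − (1.1736000)/(5.9680000) = 3.0033512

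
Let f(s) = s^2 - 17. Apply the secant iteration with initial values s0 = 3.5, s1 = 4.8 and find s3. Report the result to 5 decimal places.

4.11923

f(3.5) = -4.7500000, f(4.8) = 6.0400000
s2 = 4.8000000 − 6.0400000·(4.8000000 − 3.5000000) / (6.0400000 − (-4.7500000)) = 4.8000000 − (7.8520000)/(10.7900000) = 4.0722892
f(4.0722892) = -0.4164610
s3 = 4.0722892 − (-0.4164610)·(4.0722892 − 4.8000000) / (-0.4164610 − 6.0400000) = 4.0722892 − (0.3030632)/(-6.4564610) = 4.1192287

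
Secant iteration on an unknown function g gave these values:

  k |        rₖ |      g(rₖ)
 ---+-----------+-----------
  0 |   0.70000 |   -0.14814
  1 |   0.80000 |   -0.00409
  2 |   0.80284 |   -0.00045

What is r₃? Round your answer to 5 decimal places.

0.80319

r₃ = 0.80284 − (-0.00045)·(0.80284 − 0.80000) / (-0.00045 − (-0.00409))
   = 0.80284 − (-0.0000013)/(0.0036400) = 0.8031911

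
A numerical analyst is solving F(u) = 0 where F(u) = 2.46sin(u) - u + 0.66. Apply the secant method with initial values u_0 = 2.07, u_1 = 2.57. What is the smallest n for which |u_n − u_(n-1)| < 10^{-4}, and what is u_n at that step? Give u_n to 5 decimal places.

n = 5, u_n = 2.37192

F(2.07) = 0.7497916, F(2.57) = -0.5792083
u_2 = 2.5700000 − (-0.5792083)·(0.5000000)/(-1.3289999) = 2.3520887;  |Δ| = 0.2179113
F(2.3520887) = 0.0545214
u_3 = 2.3520887 − 0.0545214·(-0.2179113)/(0.6337297) = 2.3708361;  |Δ| = 0.0187475
F(2.3708361) = 0.0029922
u_4 = 2.3708361 − 0.0029922·(0.0187475)/(-0.0515292) = 2.3719247;  |Δ| = 0.0010886
F(2.3719247) = -0.0000186
u_5 = 2.3719247 − (-0.0000186)·(0.0010886)/(-0.0030108) = 2.3719180;  |Δ| = 0.0000067
|u_5 − u_4| = 0.0000067 < 10^{-4}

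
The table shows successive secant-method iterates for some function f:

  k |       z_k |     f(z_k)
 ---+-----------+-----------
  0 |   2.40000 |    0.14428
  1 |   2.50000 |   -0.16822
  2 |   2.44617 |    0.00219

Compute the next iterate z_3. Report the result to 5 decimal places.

z_3 = 2.44617 − 0.00219·(2.44617 − 2.50000) / (0.00219 − (-0.16822))
   = 2.44617 − (-0.0001179)/(0.1704100) = 2.4468618

2.44686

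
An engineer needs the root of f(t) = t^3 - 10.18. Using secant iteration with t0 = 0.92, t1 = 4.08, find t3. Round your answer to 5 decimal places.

f(0.92) = -9.4013120, f(4.08) = 57.7373120
t2 = 4.0800000 − 57.7373120·(4.0800000 − 0.9200000) / (57.7373120 − (-9.4013120)) = 4.0800000 − (182.4499059)/(67.1386240) = 1.3624896
f(1.3624896) = -7.6507042
t3 = 1.3624896 − (-7.6507042)·(1.3624896 − 4.0800000) / (-7.6507042 − 57.7373120) = 1.3624896 − (20.7908678)/(-65.3880162) = 1.6804511

1.68045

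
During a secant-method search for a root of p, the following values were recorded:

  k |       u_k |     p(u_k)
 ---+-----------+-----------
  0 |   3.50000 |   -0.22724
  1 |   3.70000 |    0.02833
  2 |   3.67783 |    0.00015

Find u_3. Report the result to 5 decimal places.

3.67771

u_3 = 3.67783 − 0.00015·(3.67783 − 3.70000) / (0.00015 − 0.02833)
   = 3.67783 − (-0.0000033)/(-0.0281800) = 3.6777120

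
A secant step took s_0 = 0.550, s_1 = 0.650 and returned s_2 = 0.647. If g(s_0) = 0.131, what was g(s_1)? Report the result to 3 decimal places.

The secant line through (0.550, 0.131) and (0.650, g(s_1)) crosses zero at s_2 = 0.647.
So (0.550, 0.131), (0.650, g(s_1)), (0.647, 0) are collinear:
g(s_1) = 0.131 · (0.650 − 0.647) / (0.550 − 0.647) = 0.131 · (0.00300)/(-0.09700) = -0.00405

-0.004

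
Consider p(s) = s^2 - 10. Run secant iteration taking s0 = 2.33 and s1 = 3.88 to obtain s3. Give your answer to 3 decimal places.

p(2.33) = -4.57110, p(3.88) = 5.05440
s2 = 3.88000 − 5.05440·(3.88000 − 2.33000) / (5.05440 − (-4.57110)) = 3.88000 − (7.83432)/(9.62550) = 3.06609
p(3.06609) = -0.59911
s3 = 3.06609 − (-0.59911)·(3.06609 − 3.88000) / (-0.59911 − 5.05440) = 3.06609 − (0.48762)/(-5.65351) = 3.15234

3.152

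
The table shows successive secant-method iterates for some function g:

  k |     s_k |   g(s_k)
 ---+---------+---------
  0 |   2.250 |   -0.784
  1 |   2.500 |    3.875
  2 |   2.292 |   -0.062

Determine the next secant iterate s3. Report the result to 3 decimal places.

s3 = 2.292 − (-0.062)·(2.292 − 2.500) / (-0.062 − 3.875)
   = 2.292 − (0.01290)/(-3.93700) = 2.29528

2.295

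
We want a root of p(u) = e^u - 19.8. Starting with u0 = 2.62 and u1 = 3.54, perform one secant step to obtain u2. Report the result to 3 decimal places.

2.889

p(2.62) = -6.06428, p(3.54) = 14.66692
u2 = 3.54000 − 14.66692·(3.54000 − 2.62000) / (14.66692 − (-6.06428)) = 3.54000 − (13.49357)/(20.73120) = 2.88912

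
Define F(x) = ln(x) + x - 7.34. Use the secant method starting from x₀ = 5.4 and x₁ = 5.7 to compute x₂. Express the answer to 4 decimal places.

5.6149

F(5.4) = -0.253601, F(5.7) = 0.100466
x₂ = 5.700000 − 0.100466·(5.700000 − 5.400000) / (0.100466 − (-0.253601)) = 5.700000 − (0.030140)/(0.354067) = 5.614875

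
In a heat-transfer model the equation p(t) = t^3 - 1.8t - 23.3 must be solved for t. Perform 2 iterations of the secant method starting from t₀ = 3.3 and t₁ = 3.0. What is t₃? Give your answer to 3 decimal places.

p(3.3) = 6.69700, p(3.0) = -1.70000
t₂ = 3.00000 − (-1.70000)·(3.00000 − 3.30000) / (-1.70000 − 6.69700) = 3.00000 − (0.51000)/(-8.39700) = 3.06074
p(3.06074) = -0.13603
t₃ = 3.06074 − (-0.13603)·(3.06074 − 3.00000) / (-0.13603 − (-1.70000)) = 3.06074 − (-0.00826)/(1.56397) = 3.06602

3.066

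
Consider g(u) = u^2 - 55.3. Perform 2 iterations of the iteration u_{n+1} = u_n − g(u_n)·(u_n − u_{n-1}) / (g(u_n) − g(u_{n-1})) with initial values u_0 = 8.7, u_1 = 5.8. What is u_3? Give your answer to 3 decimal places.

g(8.7) = 20.39000, g(5.8) = -21.66000
u_2 = 5.80000 − (-21.66000)·(5.80000 − 8.70000) / (-21.66000 − 20.39000) = 5.80000 − (62.81400)/(-42.05000) = 7.29379
g(7.29379) = -2.10058
u_3 = 7.29379 − (-2.10058)·(7.29379 − 5.80000) / (-2.10058 − (-21.66000)) = 7.29379 − (-3.13784)/(19.55942) = 7.45422

7.454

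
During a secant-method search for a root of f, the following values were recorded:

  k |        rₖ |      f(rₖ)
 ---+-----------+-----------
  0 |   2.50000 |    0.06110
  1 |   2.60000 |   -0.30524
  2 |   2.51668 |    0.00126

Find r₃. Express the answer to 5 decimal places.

r₃ = 2.51668 − 0.00126·(2.51668 − 2.60000) / (0.00126 − (-0.30524))
   = 2.51668 − (-0.0001050)/(0.3065000) = 2.5170225

2.51702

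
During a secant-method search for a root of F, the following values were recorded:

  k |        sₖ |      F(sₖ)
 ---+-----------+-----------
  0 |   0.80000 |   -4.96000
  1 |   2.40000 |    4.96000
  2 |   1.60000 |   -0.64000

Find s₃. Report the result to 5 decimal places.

s₃ = 1.60000 − (-0.64000)·(1.60000 − 2.40000) / (-0.64000 − 4.96000)
   = 1.60000 − (0.5120000)/(-5.6000000) = 1.6914286

1.69143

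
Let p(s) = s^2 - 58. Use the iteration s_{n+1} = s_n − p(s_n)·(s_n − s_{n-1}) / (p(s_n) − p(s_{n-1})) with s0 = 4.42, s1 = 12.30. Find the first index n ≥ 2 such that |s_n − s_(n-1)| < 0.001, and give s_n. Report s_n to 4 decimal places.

n = 6, s_n = 7.6158

p(4.42) = -38.463600, p(12.30) = 93.290000
s2 = 12.300000 − 93.290000·(7.880000)/(131.753600) = 6.720455;  |Δ| = 5.579545
p(6.720455) = -12.835491
s3 = 6.720455 − (-12.835491)·(-5.579545)/(-106.125491) = 7.395280;  |Δ| = 0.674826
p(7.395280) = -3.309831
s4 = 7.395280 − (-3.309831)·(0.674826)/(9.525660) = 7.629758;  |Δ| = 0.234478
p(7.629758) = 0.213212
s5 = 7.629758 − 0.213212·(0.234478)/(3.523043) = 7.615568;  |Δ| = 0.014190
p(7.615568) = -0.003126
s6 = 7.615568 − (-0.003126)·(-0.014190)/(-0.216338) = 7.615773;  |Δ| = 0.000205
|s6 − s5| = 0.000205 < 0.001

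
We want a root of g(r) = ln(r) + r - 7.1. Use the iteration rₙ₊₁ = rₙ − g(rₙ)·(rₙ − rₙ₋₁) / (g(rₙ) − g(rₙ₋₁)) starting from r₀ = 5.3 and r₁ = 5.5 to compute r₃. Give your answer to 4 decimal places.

5.4115

g(5.3) = -0.132293, g(5.5) = 0.104748
r₂ = 5.500000 − 0.104748·(5.500000 − 5.300000) / (0.104748 − (-0.132293)) = 5.500000 − (0.020950)/(0.237041) = 5.411620
g(5.411620) = 0.000169
r₃ = 5.411620 − 0.000169·(5.411620 − 5.500000) / (0.000169 − 0.104748) = 5.411620 − (-0.000015)/(-0.104579) = 5.411478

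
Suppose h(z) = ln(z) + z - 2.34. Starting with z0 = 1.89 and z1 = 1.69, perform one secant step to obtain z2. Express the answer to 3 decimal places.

1.770

h(1.89) = 0.18658, h(1.69) = -0.12527
z2 = 1.69000 − (-0.12527)·(1.69000 − 1.89000) / (-0.12527 − 0.18658) = 1.69000 − (0.02505)/(-0.31185) = 1.77034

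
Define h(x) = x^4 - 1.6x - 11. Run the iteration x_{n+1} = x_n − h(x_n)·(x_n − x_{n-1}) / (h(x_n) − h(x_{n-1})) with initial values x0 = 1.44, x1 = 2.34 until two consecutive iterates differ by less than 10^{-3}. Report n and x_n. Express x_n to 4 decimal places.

h(1.44) = -9.004183, h(2.34) = 15.238195
x2 = 2.340000 − 15.238195·(0.900000)/(24.242378) = 1.774281;  |Δ| = 0.565719
h(1.774281) = -3.928487
x3 = 1.774281 − (-3.928487)·(-0.565719)/(-19.166682) = 1.890233;  |Δ| = 0.115952
h(1.890233) = -1.258176
x4 = 1.890233 − (-1.258176)·(0.115952)/(2.670311) = 1.944867;  |Δ| = 0.054633
h(1.944867) = 0.195568
x5 = 1.944867 − 0.195568·(0.054633)/(1.453744) = 1.937517;  |Δ| = 0.007350
h(1.937517) = -0.007721
x6 = 1.937517 − (-0.007721)·(-0.007350)/(-0.203288) = 1.937796;  |Δ| = 0.000279
|x6 − x5| = 0.000279 < 10^{-3}

n = 6, x_n = 1.9378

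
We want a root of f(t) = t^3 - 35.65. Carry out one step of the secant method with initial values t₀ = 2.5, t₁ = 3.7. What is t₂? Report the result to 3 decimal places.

3.186

f(2.5) = -20.02500, f(3.7) = 15.00300
t₂ = 3.70000 − 15.00300·(3.70000 − 2.50000) / (15.00300 − (-20.02500)) = 3.70000 − (18.00360)/(35.02800) = 3.18602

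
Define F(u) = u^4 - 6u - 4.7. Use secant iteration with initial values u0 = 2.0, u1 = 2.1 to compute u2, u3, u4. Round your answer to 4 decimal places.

2.0246, 2.0262, 2.0263

F(2.0) = -0.700000, F(2.1) = 2.148100
u2 = 2.100000 − 2.148100·(2.100000 − 2.000000) / (2.148100 − (-0.700000)) = 2.100000 − (0.214810)/(2.848100) = 2.024578
F(2.024578) = -0.046361
u3 = 2.024578 − (-0.046361)·(2.024578 − 2.100000) / (-0.046361 − 2.148100) = 2.024578 − (0.003497)/(-2.194461) = 2.026171
F(2.026171) = -0.002967
u4 = 2.026171 − (-0.002967)·(2.026171 − 2.024578) / (-0.002967 − (-0.046361)) = 2.026171 − (-0.000005)/(0.043394) = 2.026280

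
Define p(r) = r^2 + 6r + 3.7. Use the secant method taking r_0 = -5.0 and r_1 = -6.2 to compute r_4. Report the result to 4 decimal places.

-5.3023

p(-5.0) = -1.300000, p(-6.2) = 4.940000
r_2 = -6.200000 − 4.940000·(-6.200000 − (-5.000000)) / (4.940000 − (-1.300000)) = -6.200000 − (-5.928000)/(6.240000) = -5.250000
p(-5.250000) = -0.237500
r_3 = -5.250000 − (-0.237500)·(-5.250000 − (-6.200000)) / (-0.237500 − 4.940000) = -5.250000 − (-0.225625)/(-5.177500) = -5.293578
p(-5.293578) = -0.039500
r_4 = -5.293578 − (-0.039500)·(-5.293578 − (-5.250000)) / (-0.039500 − (-0.237500)) = -5.293578 − (0.001721)/(0.198000) = -5.302272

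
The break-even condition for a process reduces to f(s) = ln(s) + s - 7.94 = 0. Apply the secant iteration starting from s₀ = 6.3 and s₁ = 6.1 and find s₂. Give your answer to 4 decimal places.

f(6.3) = 0.200550, f(6.1) = -0.031711
s₂ = 6.100000 − (-0.031711)·(6.100000 − 6.300000) / (-0.031711 − 0.200550) = 6.100000 − (0.006342)/(-0.232261) = 6.127307

6.1273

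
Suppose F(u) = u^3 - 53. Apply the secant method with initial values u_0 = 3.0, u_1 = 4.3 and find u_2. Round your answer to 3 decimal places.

3.644

F(3.0) = -26.00000, F(4.3) = 26.50700
u_2 = 4.30000 − 26.50700·(4.30000 − 3.00000) / (26.50700 − (-26.00000)) = 4.30000 − (34.45910)/(52.50700) = 3.64372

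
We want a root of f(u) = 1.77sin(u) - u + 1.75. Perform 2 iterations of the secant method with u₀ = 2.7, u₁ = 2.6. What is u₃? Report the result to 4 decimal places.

f(2.7) = -0.193538, f(2.6) = 0.062437
u₂ = 2.600000 − 0.062437·(2.600000 − 2.700000) / (0.062437 − (-0.193538)) = 2.600000 − (-0.006244)/(0.255975) = 2.624392
f(2.624392) = 0.000782
u₃ = 2.624392 − 0.000782·(2.624392 − 2.600000) / (0.000782 − 0.062437) = 2.624392 − (0.000019)/(-0.061655) = 2.624702

2.6247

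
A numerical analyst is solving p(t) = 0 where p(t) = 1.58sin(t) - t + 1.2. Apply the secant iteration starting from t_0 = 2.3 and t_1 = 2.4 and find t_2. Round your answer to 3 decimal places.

2.337

p(2.3) = 0.07821, p(2.4) = -0.13277
t_2 = 2.40000 − (-0.13277)·(2.40000 − 2.30000) / (-0.13277 − 0.07821) = 2.40000 − (-0.01328)/(-0.21098) = 2.33707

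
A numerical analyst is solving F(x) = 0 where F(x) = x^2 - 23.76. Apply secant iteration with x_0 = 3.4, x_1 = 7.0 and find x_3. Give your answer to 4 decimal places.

4.8191

F(3.4) = -12.200000, F(7.0) = 25.240000
x_2 = 7.000000 − 25.240000·(7.000000 − 3.400000) / (25.240000 − (-12.200000)) = 7.000000 − (90.864000)/(37.440000) = 4.573077
F(4.573077) = -2.846967
x_3 = 4.573077 − (-2.846967)·(4.573077 − 7.000000) / (-2.846967 − 25.240000) = 4.573077 − (6.909371)/(-28.086967) = 4.819076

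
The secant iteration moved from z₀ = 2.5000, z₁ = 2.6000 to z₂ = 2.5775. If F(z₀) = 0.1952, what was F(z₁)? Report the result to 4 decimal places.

-0.0567

The secant line through (2.5000, 0.1952) and (2.6000, F(z₁)) crosses zero at z₂ = 2.5775.
So (2.5000, 0.1952), (2.6000, F(z₁)), (2.5775, 0) are collinear:
F(z₁) = 0.1952 · (2.6000 − 2.5775) / (2.5000 − 2.5775) = 0.1952 · (0.022500)/(-0.077500) = -0.056671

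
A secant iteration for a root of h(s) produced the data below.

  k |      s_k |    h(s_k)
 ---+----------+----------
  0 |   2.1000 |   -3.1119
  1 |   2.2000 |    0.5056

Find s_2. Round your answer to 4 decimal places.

2.1860

s_2 = 2.2000 − 0.5056·(2.2000 − 2.1000) / (0.5056 − (-3.1119))
   = 2.2000 − (0.050560)/(3.617500) = 2.186023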